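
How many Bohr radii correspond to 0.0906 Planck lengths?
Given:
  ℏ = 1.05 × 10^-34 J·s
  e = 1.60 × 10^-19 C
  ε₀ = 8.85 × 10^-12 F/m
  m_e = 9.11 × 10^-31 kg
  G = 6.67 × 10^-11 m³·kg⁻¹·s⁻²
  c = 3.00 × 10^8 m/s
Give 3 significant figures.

2.78 × 10^-26

Planck length: ℓ_P = √(ℏG/c³) = 1.61 × 10^-35 m
Bohr radius: a₀ = 4πε₀ℏ²/(m_e e²) = 5.26 × 10^-11 m
0.0906 × 1.61 × 10^-35 / 5.26 × 10^-11 = 2.78 × 10^-26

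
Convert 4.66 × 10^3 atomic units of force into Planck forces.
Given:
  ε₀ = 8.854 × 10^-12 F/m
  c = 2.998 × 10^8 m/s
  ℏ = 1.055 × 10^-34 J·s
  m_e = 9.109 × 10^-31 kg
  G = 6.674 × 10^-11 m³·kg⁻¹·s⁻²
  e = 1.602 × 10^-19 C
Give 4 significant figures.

3.164 × 10^-48

atomic unit of force: F_au = E_h/a₀ = m_e²e⁶/((4πε₀)³ℏ⁴) = 8.220 × 10^-8 N
Planck force: F_P = c⁴/G = 1.210 × 10^44 N
4.66 × 10^3 × 8.220 × 10^-8 / 1.210 × 10^44 = 3.164 × 10^-48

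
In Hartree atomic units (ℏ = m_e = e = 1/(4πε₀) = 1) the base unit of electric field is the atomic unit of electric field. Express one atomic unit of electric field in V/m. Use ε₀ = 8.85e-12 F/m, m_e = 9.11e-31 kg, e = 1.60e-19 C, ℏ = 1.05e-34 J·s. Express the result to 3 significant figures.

5.20e11 V/m

E_au = E_h/(e a₀) = m_e²e⁵/((4πε₀)³ℏ⁴)
E_h = 4.38e-18 J
a₀ = 5.26e-11 m
E_h/(e·a₀) = 5.20e11 V/m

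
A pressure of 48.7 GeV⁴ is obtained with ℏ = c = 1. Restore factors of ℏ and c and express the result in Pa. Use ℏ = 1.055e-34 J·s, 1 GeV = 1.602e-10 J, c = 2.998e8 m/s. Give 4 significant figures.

Pressure is [E]/[L]³ = [E]⁴/(ℏc)³.
1 GeV⁴ → 1/(ℏc)³ × (1 GeV in J)⁴ = 2.082e37 Pa.
Result: 48.7 × 2.082e37 = 1.014e39 Pa.

1.014e39 Pa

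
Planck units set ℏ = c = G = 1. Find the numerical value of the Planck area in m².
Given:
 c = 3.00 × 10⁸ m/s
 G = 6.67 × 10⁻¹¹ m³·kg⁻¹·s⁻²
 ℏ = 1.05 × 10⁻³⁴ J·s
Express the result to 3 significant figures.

Dimensional analysis gives A_P = ℏG/c³.
  = 7.00 × 10⁻⁴⁵ / 2.70 × 10²⁵
  = 2.59 × 10⁻⁷⁰ m²

2.59 × 10⁻⁷⁰ m²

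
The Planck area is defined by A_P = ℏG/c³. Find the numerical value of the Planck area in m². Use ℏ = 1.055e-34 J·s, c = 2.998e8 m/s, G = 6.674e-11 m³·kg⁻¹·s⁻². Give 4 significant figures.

2.613e-70 m²

A_P = ℏG/c³
  = 7.041e-45 / 2.695e25
  = 2.613e-70 m²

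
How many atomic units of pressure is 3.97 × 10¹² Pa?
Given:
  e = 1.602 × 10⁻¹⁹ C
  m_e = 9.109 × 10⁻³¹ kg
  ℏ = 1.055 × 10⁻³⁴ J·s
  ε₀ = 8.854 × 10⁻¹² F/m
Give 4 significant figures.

0.1355

atomic unit of pressure: P_au = E_h/a₀³ = m_e⁴e¹⁰/((4πε₀)⁵ℏ⁸) = 2.929 × 10¹³ Pa.
3.97 × 10¹² / 2.929 × 10¹³ = 0.1355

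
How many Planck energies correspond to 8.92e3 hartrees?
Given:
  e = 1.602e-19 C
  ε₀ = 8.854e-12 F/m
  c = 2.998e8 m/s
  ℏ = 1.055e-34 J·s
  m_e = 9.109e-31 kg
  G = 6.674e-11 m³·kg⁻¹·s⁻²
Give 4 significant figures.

1.985e-23

hartree: E_h = m_e e⁴/(4πε₀ℏ)² = 4.354e-18 J
Planck energy: E_P = √(ℏc⁵/G) = 1.957e9 J
8.92e3 × 4.354e-18 / 1.957e9 = 1.985e-23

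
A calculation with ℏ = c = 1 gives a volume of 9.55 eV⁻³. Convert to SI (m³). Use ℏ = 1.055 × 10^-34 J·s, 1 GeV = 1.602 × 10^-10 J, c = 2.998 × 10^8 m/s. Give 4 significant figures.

7.350 × 10^-20 m³

Volume is [L]³ = [E]⁻³·(ℏc)³.
1 GeV⁻³ → (ℏc)³ × (1 GeV in J)⁻³ = 7.696 × 10^-48 m³.
Convert the energy scale: 9.55 eV⁻³ = 9.55 × 10^27 GeV⁻³.
Result: 9.55 × 10^27 × 7.696 × 10^-48 = 7.350 × 10^-20 m³.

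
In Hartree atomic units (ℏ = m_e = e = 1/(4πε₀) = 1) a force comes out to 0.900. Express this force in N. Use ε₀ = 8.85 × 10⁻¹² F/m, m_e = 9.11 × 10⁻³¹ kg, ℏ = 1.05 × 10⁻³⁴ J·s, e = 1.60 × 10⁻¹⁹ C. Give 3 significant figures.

One atomic unit of force: F_au = E_h/a₀ = m_e²e⁶/((4πε₀)³ℏ⁴) = 8.33 × 10⁻⁸ N.
0.900 × 8.33 × 10⁻⁸ N = 7.50 × 10⁻⁸ N

7.50 × 10⁻⁸ N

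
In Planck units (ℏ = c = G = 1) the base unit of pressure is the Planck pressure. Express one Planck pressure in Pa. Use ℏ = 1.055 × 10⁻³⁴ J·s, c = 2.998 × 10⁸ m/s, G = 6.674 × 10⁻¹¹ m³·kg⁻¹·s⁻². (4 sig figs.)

4.632 × 10¹¹³ Pa

p_P = c⁷/(ℏG²)
  = 2.177 × 10⁵⁹ / 4.699 × 10⁻⁵⁵
  = 4.632 × 10¹¹³ Pa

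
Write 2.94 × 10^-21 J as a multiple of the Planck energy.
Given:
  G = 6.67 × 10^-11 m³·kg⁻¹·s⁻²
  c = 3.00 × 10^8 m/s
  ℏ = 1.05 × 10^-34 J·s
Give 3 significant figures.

Planck energy: E_P = √(ℏc⁵/G) = 1.96 × 10^9 J.
2.94 × 10^-21 / 1.96 × 10^9 = 1.50 × 10^-30

1.50 × 10^-30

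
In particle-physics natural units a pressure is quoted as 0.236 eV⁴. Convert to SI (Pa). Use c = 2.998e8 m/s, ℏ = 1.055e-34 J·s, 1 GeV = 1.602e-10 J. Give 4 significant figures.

Pressure is [E]/[L]³ = [E]⁴/(ℏc)³.
1 GeV⁴ → 1/(ℏc)³ × (1 GeV in J)⁴ = 2.082e37 Pa.
Convert the energy scale: 0.236 eV⁴ = 2.36e-37 GeV⁴.
Result: 2.36e-37 × 2.082e37 = 4.913 Pa.

4.913 Pa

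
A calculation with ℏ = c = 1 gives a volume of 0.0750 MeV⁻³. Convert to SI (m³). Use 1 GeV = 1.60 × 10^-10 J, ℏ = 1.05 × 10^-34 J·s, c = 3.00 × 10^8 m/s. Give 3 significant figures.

Volume is [L]³ = [E]⁻³·(ℏc)³.
1 GeV⁻³ → (ℏc)³ × (1 GeV in J)⁻³ = 7.63 × 10^-48 m³.
Convert the energy scale: 0.0750 MeV⁻³ = 7.50 × 10^7 GeV⁻³.
Result: 7.50 × 10^7 × 7.63 × 10^-48 = 5.72 × 10^-40 m³.

5.72 × 10^-40 m³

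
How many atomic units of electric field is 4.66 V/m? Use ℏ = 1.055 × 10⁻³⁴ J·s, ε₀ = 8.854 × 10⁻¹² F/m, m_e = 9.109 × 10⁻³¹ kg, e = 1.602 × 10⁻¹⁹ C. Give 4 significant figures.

atomic unit of electric field: E_au = E_h/(e a₀) = m_e²e⁵/((4πε₀)³ℏ⁴) = 5.131 × 10¹¹ V/m.
4.66 / 5.131 × 10¹¹ = 9.082 × 10⁻¹²

9.082 × 10⁻¹²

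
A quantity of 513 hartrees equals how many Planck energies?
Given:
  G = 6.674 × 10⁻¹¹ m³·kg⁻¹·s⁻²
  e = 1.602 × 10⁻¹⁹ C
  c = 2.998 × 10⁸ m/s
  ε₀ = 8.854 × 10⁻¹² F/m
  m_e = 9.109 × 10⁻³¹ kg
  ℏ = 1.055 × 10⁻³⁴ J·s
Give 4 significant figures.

1.142 × 10⁻²⁴

hartree: E_h = m_e e⁴/(4πε₀ℏ)² = 4.354 × 10⁻¹⁸ J
Planck energy: E_P = √(ℏc⁵/G) = 1.957 × 10⁹ J
513 × 4.354 × 10⁻¹⁸ / 1.957 × 10⁹ = 1.142 × 10⁻²⁴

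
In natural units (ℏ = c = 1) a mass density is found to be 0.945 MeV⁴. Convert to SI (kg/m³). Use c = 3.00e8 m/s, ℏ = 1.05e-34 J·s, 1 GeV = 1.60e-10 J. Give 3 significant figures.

2.20e8 kg/m³

Mass density is [E]/(c²[L]³) = [E]⁴/(ℏ³c⁵).
1 GeV⁴ → 1/(ℏ³c⁵) × (1 GeV in J)⁴ = 2.33e20 kg/m³.
Convert the energy scale: 0.945 MeV⁴ = 9.45e-13 GeV⁴.
Result: 9.45e-13 × 2.33e20 = 2.20e8 kg/m³.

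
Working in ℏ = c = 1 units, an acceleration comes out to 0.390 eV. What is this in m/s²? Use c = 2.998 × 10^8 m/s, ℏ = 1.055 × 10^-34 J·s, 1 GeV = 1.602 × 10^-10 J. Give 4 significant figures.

Acceleration is [L]/[T]² = c·[E]/ℏ.
1 GeV → c/ℏ × (1 GeV in J) = 4.552 × 10^32 m/s².
Convert the energy scale: 0.390 eV = 3.90 × 10^-10 GeV.
Result: 3.90 × 10^-10 × 4.552 × 10^32 = 1.775 × 10^23 m/s².

1.775 × 10^23 m/s²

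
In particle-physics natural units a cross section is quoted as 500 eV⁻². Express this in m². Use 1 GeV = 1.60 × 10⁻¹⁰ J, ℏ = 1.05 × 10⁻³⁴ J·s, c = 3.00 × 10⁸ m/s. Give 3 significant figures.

1.94 × 10⁻¹¹ m²

Area is [L]² = [E]⁻²·(ℏc)²; restore (ℏc)².
1 GeV⁻² → (ℏc)² × (1 GeV in J)⁻² = 3.88 × 10⁻³² m².
Convert the energy scale: 500 eV⁻² = 5.00 × 10²⁰ GeV⁻².
Result: 5.00 × 10²⁰ × 3.88 × 10⁻³² = 1.94 × 10⁻¹¹ m².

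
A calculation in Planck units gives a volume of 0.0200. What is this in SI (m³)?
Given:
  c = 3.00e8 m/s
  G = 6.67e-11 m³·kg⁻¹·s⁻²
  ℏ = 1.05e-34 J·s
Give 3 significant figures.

8.36e-107 m³

One Planck volume: V_P = (ℏG/c³)^(3/2) = 4.18e-105 m³.
0.0200 × 4.18e-105 m³ = 8.36e-107 m³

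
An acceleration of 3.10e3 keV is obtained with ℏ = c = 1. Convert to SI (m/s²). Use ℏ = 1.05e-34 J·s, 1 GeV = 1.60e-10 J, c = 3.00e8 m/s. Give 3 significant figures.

1.42e30 m/s²

Acceleration is [L]/[T]² = c·[E]/ℏ.
1 GeV → c/ℏ × (1 GeV in J) = 4.57e32 m/s².
Convert the energy scale: 3.10e3 keV = 3.10e-3 GeV.
Result: 3.10e-3 × 4.57e32 = 1.42e30 m/s².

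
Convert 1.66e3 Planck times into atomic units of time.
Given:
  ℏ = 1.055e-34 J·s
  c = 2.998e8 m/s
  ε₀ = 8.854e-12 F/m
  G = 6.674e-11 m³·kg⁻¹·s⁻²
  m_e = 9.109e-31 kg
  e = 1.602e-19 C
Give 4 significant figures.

Planck time: t_P = √(ℏG/c⁵) = 5.392e-44 s
atomic unit of time: τ_au = (4πε₀)²ℏ³/(m_e e⁴) = 2.423e-17 s
1.66e3 × 5.392e-44 / 2.423e-17 = 3.694e-24

3.694e-24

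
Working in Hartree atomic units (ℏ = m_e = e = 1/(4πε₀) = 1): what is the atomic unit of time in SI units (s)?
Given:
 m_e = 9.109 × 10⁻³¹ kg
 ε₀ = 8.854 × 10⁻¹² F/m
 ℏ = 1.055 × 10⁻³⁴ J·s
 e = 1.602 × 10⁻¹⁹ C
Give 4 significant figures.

The unique combination of the constants set to 1 with dimensions of time is τ_au = (4πε₀)²ℏ³/(m_e e⁴).
E_h = 4.354 × 10⁻¹⁸ J
ℏ/E_h = 2.423 × 10⁻¹⁷ s

2.423 × 10⁻¹⁷ s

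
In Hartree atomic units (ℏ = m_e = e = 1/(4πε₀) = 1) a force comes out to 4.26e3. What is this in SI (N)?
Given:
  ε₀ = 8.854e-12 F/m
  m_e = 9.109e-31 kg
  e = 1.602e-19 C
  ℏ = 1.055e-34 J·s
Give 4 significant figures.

One atomic unit of force: F_au = E_h/a₀ = m_e²e⁶/((4πε₀)³ℏ⁴) = 8.220e-8 N.
4.26e3 × 8.220e-8 N = 3.502e-4 N

3.502e-4 N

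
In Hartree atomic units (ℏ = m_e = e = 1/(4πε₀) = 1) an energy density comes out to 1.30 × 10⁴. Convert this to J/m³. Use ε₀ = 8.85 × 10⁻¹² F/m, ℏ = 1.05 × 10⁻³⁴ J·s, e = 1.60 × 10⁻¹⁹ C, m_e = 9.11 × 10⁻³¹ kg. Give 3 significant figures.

3.92 × 10¹⁷ J/m³

One atomic unit of energy density: u_au = E_h/a₀³ = m_e⁴e¹⁰/((4πε₀)⁵ℏ⁸) = 3.01 × 10¹³ J/m³.
1.30 × 10⁴ × 3.01 × 10¹³ J/m³ = 3.92 × 10¹⁷ J/m³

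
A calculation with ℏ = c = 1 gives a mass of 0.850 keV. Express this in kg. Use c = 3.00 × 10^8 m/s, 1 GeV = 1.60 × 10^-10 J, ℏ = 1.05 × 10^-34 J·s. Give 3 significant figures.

1.51 × 10^-33 kg

Mass is [E]/c²; divide by c².
1 GeV → 1/c² × (1 GeV in J) = 1.78 × 10^-27 kg.
Convert the energy scale: 0.850 keV = 8.50 × 10^-7 GeV.
Result: 8.50 × 10^-7 × 1.78 × 10^-27 = 1.51 × 10^-33 kg.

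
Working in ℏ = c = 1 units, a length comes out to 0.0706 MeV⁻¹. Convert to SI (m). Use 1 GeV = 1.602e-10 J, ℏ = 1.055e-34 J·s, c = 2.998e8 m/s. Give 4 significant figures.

1.394e-14 m

A length is [E]⁻¹ in ℏ=c=1; restore one factor of ℏc.
1 GeV⁻¹ → ℏc × (1 GeV in J)⁻¹ = 1.974e-16 m.
Convert the energy scale: 0.0706 MeV⁻¹ = 70.6 GeV⁻¹.
Result: 70.6 × 1.974e-16 = 1.394e-14 m.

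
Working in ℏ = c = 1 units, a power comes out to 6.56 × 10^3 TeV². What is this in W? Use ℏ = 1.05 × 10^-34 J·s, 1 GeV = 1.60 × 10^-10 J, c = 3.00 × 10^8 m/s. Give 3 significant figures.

1.60 × 10^24 W

Power is [E]/[T] = [E]²/ℏ.
1 GeV² → 1/ℏ × (1 GeV in J)² = 2.44 × 10^14 W.
Convert the energy scale: 6.56 × 10^3 TeV² = 6.56 × 10^9 GeV².
Result: 6.56 × 10^9 × 2.44 × 10^14 = 1.60 × 10^24 W.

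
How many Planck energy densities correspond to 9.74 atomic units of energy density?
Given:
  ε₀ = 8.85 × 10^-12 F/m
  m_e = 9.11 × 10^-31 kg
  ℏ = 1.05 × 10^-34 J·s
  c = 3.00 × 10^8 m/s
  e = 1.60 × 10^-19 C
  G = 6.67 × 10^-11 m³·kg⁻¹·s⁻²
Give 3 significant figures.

atomic unit of energy density: u_au = E_h/a₀³ = m_e⁴e¹⁰/((4πε₀)⁵ℏ⁸) = 3.01 × 10^13 J/m³
Planck energy density: u_P = c⁷/(ℏG²) = 4.68 × 10^113 J/m³
9.74 × 3.01 × 10^13 / 4.68 × 10^113 = 6.27 × 10^-100

6.27 × 10^-100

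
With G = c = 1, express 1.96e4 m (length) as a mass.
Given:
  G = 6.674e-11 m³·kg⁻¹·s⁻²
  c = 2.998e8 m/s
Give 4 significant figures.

Length → mass via c²/G.
1.96e4 m × (c²/G) = 2.640e31 kg

2.640e31 kg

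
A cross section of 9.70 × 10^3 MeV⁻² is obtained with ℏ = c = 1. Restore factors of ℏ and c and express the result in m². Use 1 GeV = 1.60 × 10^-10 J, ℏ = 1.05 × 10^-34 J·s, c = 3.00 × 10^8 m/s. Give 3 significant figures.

Area is [L]² = [E]⁻²·(ℏc)²; restore (ℏc)².
1 GeV⁻² → (ℏc)² × (1 GeV in J)⁻² = 3.88 × 10^-32 m².
Convert the energy scale: 9.70 × 10^3 MeV⁻² = 9.70 × 10^9 GeV⁻².
Result: 9.70 × 10^9 × 3.88 × 10^-32 = 3.76 × 10^-22 m².

3.76 × 10^-22 m²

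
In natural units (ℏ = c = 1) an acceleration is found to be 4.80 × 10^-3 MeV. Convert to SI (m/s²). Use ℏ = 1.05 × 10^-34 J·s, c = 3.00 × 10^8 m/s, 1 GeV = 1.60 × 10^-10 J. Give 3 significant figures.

Acceleration is [L]/[T]² = c·[E]/ℏ.
1 GeV → c/ℏ × (1 GeV in J) = 4.57 × 10^32 m/s².
Convert the energy scale: 4.80 × 10^-3 MeV = 4.80 × 10^-6 GeV.
Result: 4.80 × 10^-6 × 4.57 × 10^32 = 2.19 × 10^27 m/s².

2.19 × 10^27 m/s²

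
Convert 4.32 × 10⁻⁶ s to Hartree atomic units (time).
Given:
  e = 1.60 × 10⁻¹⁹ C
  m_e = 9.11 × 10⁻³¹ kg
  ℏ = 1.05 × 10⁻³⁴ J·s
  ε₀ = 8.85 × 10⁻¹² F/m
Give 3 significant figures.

atomic unit of time: τ_au = (4πε₀)²ℏ³/(m_e e⁴) = 2.40 × 10⁻¹⁷ s.
4.32 × 10⁻⁶ / 2.40 × 10⁻¹⁷ = 1.80 × 10¹¹

1.80 × 10¹¹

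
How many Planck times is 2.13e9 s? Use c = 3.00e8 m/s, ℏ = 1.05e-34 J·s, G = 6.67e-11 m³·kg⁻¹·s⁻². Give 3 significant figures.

3.97e52

Planck time: t_P = √(ℏG/c⁵) = 5.37e-44 s.
2.13e9 / 5.37e-44 = 3.97e52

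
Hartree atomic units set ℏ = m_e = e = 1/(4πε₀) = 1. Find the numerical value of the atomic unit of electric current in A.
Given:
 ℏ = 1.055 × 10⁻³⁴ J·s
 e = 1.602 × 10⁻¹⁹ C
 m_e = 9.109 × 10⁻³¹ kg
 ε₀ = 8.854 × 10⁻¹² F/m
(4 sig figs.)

6.612 × 10⁻³ A

The unique combination of the constants set to 1 with dimensions of current is I_au = e E_h/ℏ = m_e e⁵/((4πε₀)²ℏ³).
E_h = 4.354 × 10⁻¹⁸ J
e·E_h/ℏ = 6.612 × 10⁻³ A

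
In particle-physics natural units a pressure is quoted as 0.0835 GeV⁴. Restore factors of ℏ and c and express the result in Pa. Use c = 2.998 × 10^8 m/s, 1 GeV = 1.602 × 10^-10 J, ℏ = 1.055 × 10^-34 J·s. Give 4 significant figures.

Pressure is [E]/[L]³ = [E]⁴/(ℏc)³.
1 GeV⁴ → 1/(ℏc)³ × (1 GeV in J)⁴ = 2.082 × 10^37 Pa.
Result: 0.0835 × 2.082 × 10^37 = 1.738 × 10^36 Pa.

1.738 × 10^36 Pa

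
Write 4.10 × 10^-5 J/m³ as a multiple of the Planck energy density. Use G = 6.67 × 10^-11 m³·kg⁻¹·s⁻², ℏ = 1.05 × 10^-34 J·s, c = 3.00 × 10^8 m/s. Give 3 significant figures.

Planck energy density: u_P = c⁷/(ℏG²) = 4.68 × 10^113 J/m³.
4.10 × 10^-5 / 4.68 × 10^113 = 8.76 × 10^-119

8.76 × 10^-119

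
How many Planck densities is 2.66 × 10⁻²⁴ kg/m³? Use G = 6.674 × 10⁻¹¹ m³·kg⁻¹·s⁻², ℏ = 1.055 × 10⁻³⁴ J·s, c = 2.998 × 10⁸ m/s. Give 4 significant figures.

5.161 × 10⁻¹²¹

Planck density: ρ_P = c⁵/(ℏG²) = 5.154 × 10⁹⁶ kg/m³.
2.66 × 10⁻²⁴ / 5.154 × 10⁹⁶ = 5.161 × 10⁻¹²¹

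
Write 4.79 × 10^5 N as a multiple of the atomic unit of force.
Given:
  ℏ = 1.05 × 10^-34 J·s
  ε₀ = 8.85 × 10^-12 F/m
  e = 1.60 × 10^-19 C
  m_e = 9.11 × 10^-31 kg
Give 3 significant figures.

atomic unit of force: F_au = E_h/a₀ = m_e²e⁶/((4πε₀)³ℏ⁴) = 8.33 × 10^-8 N.
4.79 × 10^5 / 8.33 × 10^-8 = 5.75 × 10^12

5.75 × 10^12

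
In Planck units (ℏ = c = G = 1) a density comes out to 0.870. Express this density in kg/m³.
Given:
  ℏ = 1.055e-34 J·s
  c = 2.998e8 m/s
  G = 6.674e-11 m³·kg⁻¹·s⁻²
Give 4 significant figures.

One Planck density: ρ_P = c⁵/(ℏG²) = 5.154e96 kg/m³.
0.870 × 5.154e96 kg/m³ = 4.484e96 kg/m³

4.484e96 kg/m³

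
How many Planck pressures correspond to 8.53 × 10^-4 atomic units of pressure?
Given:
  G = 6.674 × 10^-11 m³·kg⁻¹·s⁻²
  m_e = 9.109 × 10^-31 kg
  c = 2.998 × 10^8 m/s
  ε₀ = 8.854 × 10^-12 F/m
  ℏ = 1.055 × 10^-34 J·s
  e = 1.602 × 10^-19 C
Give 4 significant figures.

5.394 × 10^-104

atomic unit of pressure: P_au = E_h/a₀³ = m_e⁴e¹⁰/((4πε₀)⁵ℏ⁸) = 2.929 × 10^13 Pa
Planck pressure: p_P = c⁷/(ℏG²) = 4.632 × 10^113 Pa
8.53 × 10^-4 × 2.929 × 10^13 / 4.632 × 10^113 = 5.394 × 10^-104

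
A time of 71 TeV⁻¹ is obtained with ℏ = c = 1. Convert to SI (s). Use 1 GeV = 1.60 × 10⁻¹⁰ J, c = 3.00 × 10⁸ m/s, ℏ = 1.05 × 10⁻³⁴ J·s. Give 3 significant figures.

4.66 × 10⁻²⁶ s

A time is [E]⁻¹ in ℏ=c=1; restore one factor of ℏ.
1 GeV⁻¹ → ℏ × (1 GeV in J)⁻¹ = 6.56 × 10⁻²⁵ s.
Convert the energy scale: 71 TeV⁻¹ = 0.0710 GeV⁻¹.
Result: 0.0710 × 6.56 × 10⁻²⁵ = 4.66 × 10⁻²⁶ s.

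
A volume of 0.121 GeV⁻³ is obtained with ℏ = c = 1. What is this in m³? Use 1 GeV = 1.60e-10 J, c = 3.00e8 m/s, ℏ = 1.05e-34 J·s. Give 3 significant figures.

9.23e-49 m³

Volume is [L]³ = [E]⁻³·(ℏc)³.
1 GeV⁻³ → (ℏc)³ × (1 GeV in J)⁻³ = 7.63e-48 m³.
Result: 0.121 × 7.63e-48 = 9.23e-49 m³.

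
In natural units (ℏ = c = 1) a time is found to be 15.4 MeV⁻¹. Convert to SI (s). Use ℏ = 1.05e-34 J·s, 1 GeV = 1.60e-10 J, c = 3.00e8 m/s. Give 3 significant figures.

A time is [E]⁻¹ in ℏ=c=1; restore one factor of ℏ.
1 GeV⁻¹ → ℏ × (1 GeV in J)⁻¹ = 6.56e-25 s.
Convert the energy scale: 15.4 MeV⁻¹ = 1.54e4 GeV⁻¹.
Result: 1.54e4 × 6.56e-25 = 1.01e-20 s.

1.01e-20 s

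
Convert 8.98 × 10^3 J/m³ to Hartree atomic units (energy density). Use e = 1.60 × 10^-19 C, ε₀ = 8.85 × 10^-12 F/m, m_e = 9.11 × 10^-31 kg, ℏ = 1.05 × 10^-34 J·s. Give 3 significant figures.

atomic unit of energy density: u_au = E_h/a₀³ = m_e⁴e¹⁰/((4πε₀)⁵ℏ⁸) = 3.01 × 10^13 J/m³.
8.98 × 10^3 / 3.01 × 10^13 = 2.98 × 10^-10

2.98 × 10^-10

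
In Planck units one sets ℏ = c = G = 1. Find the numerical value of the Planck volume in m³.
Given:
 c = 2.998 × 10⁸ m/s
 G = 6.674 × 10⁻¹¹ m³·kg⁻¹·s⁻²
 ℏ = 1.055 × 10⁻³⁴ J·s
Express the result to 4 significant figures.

4.224 × 10⁻¹⁰⁵ m³

V_P = (ℏG/c³)^(3/2)
  = √(1.784 × 10⁻²⁰⁹)
  = 4.224 × 10⁻¹⁰⁵ m³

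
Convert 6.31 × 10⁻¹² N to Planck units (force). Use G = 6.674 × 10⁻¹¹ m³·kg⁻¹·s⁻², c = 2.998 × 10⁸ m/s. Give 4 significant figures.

5.213 × 10⁻⁵⁶

Planck force: F_P = c⁴/G = 1.210 × 10⁴⁴ N.
6.31 × 10⁻¹² / 1.210 × 10⁴⁴ = 5.213 × 10⁻⁵⁶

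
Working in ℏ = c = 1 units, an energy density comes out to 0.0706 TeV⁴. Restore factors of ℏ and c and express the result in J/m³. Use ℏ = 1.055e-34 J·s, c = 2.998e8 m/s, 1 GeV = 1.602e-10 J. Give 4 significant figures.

1.470e48 J/m³

[E]/[L]³ = [E]⁴/(ℏc)³; restore (ℏc)⁻³.
1 GeV⁴ → 1/(ℏc)³ × (1 GeV in J)⁴ = 2.082e37 J/m³.
Convert the energy scale: 0.0706 TeV⁴ = 7.06e10 GeV⁴.
Result: 7.06e10 × 2.082e37 = 1.470e48 J/m³.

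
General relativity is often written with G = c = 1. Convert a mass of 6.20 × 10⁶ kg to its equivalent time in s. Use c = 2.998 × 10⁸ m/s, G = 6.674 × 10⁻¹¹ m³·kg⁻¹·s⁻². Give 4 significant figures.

1.536 × 10⁻²⁹ s

Mass → time via G/c³.
6.20 × 10⁶ kg × (G/c³) = 1.536 × 10⁻²⁹ s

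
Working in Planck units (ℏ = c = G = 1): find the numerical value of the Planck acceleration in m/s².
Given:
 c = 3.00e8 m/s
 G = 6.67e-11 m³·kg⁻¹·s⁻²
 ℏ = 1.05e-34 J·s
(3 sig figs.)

Dimensional analysis gives a_P = √(c⁷/(ℏG)).
  = √(3.12e103)
  = 5.59e51 m/s²

5.59e51 m/s²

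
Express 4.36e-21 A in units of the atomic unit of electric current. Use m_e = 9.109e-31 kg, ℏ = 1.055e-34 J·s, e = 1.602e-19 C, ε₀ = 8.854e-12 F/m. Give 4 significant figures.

atomic unit of electric current: I_au = e E_h/ℏ = m_e e⁵/((4πε₀)²ℏ³) = 6.612e-3 A.
4.36e-21 / 6.612e-3 = 6.594e-19

6.594e-19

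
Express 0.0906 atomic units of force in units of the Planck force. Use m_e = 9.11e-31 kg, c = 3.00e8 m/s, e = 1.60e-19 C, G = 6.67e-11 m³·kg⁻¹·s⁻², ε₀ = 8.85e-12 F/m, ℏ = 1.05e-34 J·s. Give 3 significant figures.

atomic unit of force: F_au = E_h/a₀ = m_e²e⁶/((4πε₀)³ℏ⁴) = 8.33e-8 N
Planck force: F_P = c⁴/G = 1.21e44 N
0.0906 × 8.33e-8 / 1.21e44 = 6.21e-53

6.21e-53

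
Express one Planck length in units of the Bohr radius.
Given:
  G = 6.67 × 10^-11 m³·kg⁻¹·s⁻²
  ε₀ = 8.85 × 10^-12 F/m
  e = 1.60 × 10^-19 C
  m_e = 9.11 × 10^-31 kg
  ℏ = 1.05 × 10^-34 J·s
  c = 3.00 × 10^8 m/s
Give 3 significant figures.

3.06 × 10^-25

Planck length: ℓ_P = √(ℏG/c³) = 1.61 × 10^-35 m
Bohr radius: a₀ = 4πε₀ℏ²/(m_e e²) = 5.26 × 10^-11 m
ratio = 1.61 × 10^-35 / 5.26 × 10^-11 = 3.06 × 10^-25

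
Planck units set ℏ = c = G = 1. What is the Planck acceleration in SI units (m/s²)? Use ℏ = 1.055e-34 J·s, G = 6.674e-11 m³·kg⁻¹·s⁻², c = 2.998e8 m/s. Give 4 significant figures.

5.560e51 m/s²

Dimensional analysis gives a_P = √(c⁷/(ℏG)).
  = √(3.092e103)
  = 5.560e51 m/s²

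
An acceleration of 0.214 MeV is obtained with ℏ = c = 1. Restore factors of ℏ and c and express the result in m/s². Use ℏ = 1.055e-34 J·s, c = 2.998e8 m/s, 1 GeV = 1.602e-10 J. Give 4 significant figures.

Acceleration is [L]/[T]² = c·[E]/ℏ.
1 GeV → c/ℏ × (1 GeV in J) = 4.552e32 m/s².
Convert the energy scale: 0.214 MeV = 2.14e-4 GeV.
Result: 2.14e-4 × 4.552e32 = 9.742e28 m/s².

9.742e28 m/s²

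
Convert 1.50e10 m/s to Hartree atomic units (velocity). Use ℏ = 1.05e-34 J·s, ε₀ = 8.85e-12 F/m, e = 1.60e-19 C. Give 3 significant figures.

6.84e3

atomic unit of velocity: v_au = e²/(4πε₀ℏ) = 2.19e6 m/s.
1.50e10 / 2.19e6 = 6.84e3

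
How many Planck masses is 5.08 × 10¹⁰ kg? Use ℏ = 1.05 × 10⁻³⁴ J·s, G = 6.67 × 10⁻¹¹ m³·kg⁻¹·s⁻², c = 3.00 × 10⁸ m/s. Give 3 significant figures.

Planck mass: m_P = √(ℏc/G) = 2.17 × 10⁻⁸ kg.
5.08 × 10¹⁰ / 2.17 × 10⁻⁸ = 2.34 × 10¹⁸

2.34 × 10¹⁸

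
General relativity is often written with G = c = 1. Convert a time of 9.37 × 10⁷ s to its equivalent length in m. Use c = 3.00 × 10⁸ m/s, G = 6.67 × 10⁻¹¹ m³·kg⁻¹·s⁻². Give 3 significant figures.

2.81 × 10¹⁶ m

Time → length via c.
9.37 × 10⁷ s × (c) = 2.81 × 10¹⁶ m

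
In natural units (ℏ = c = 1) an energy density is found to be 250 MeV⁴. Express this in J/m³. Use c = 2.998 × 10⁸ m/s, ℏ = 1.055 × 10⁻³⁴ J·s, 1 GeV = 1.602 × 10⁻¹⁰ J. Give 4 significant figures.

5.204 × 10²⁷ J/m³

[E]/[L]³ = [E]⁴/(ℏc)³; restore (ℏc)⁻³.
1 GeV⁴ → 1/(ℏc)³ × (1 GeV in J)⁴ = 2.082 × 10³⁷ J/m³.
Convert the energy scale: 250 MeV⁴ = 2.50 × 10⁻¹⁰ GeV⁴.
Result: 2.50 × 10⁻¹⁰ × 2.082 × 10³⁷ = 5.204 × 10²⁷ J/m³.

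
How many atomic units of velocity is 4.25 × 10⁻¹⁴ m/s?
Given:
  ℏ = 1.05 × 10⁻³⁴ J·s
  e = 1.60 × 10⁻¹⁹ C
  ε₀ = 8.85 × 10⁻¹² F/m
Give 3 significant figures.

1.94 × 10⁻²⁰

atomic unit of velocity: v_au = e²/(4πε₀ℏ) = 2.19 × 10⁶ m/s.
4.25 × 10⁻¹⁴ / 2.19 × 10⁶ = 1.94 × 10⁻²⁰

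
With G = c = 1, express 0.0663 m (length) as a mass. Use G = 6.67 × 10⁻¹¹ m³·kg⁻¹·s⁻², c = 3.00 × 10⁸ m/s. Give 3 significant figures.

Length → mass via c²/G.
0.0663 m × (c²/G) = 8.95 × 10²⁵ kg

8.95 × 10²⁵ kg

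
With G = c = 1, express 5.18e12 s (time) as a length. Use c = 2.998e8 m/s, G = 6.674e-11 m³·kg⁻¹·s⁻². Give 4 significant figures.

Time → length via c.
5.18e12 s × (c) = 1.553e21 m

1.553e21 m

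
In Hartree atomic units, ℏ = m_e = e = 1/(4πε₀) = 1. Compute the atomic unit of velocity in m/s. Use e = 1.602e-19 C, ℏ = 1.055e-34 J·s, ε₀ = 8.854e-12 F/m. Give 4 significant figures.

2.186e6 m/s

The unique combination of the constants set to 1 with dimensions of velocity is v_au = e²/(4πε₀ℏ).
  = 2.566e-38 / 1.174e-44
  = 2.186e6 m/s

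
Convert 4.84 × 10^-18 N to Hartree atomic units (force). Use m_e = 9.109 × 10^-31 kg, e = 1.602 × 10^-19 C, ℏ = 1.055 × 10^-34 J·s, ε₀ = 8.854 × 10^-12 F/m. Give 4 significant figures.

atomic unit of force: F_au = E_h/a₀ = m_e²e⁶/((4πε₀)³ℏ⁴) = 8.220 × 10^-8 N.
4.84 × 10^-18 / 8.220 × 10^-8 = 5.888 × 10^-11

5.888 × 10^-11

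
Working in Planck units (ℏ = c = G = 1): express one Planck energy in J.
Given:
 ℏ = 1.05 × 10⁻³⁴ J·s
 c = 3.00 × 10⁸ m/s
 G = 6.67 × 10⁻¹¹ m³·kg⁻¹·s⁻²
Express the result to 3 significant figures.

1.96 × 10⁹ J

From ℏ = c = G = 1 the energy scale is E_P = √(ℏc⁵/G).
  = √(3.83 × 10¹⁸)
  = 1.96 × 10⁹ J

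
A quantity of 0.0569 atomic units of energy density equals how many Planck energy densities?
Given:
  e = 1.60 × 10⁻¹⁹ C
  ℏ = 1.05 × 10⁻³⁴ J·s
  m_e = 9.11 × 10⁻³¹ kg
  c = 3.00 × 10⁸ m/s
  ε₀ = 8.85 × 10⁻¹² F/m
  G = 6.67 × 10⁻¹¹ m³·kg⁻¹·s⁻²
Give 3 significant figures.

3.66 × 10⁻¹⁰²

atomic unit of energy density: u_au = E_h/a₀³ = m_e⁴e¹⁰/((4πε₀)⁵ℏ⁸) = 3.01 × 10¹³ J/m³
Planck energy density: u_P = c⁷/(ℏG²) = 4.68 × 10¹¹³ J/m³
0.0569 × 3.01 × 10¹³ / 4.68 × 10¹¹³ = 3.66 × 10⁻¹⁰²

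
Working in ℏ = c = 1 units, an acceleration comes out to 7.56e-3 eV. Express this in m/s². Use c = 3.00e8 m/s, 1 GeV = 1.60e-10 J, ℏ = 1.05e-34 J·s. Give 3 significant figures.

Acceleration is [L]/[T]² = c·[E]/ℏ.
1 GeV → c/ℏ × (1 GeV in J) = 4.57e32 m/s².
Convert the energy scale: 7.56e-3 eV = 7.56e-12 GeV.
Result: 7.56e-12 × 4.57e32 = 3.46e21 m/s².

3.46e21 m/s²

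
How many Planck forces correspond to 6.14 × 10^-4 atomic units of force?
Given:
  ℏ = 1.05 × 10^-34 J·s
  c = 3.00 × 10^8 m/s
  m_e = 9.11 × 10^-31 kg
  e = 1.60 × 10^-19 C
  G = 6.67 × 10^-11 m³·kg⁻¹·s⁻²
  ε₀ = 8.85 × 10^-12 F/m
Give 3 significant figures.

atomic unit of force: F_au = E_h/a₀ = m_e²e⁶/((4πε₀)³ℏ⁴) = 8.33 × 10^-8 N
Planck force: F_P = c⁴/G = 1.21 × 10^44 N
6.14 × 10^-4 × 8.33 × 10^-8 / 1.21 × 10^44 = 4.21 × 10^-55

4.21 × 10^-55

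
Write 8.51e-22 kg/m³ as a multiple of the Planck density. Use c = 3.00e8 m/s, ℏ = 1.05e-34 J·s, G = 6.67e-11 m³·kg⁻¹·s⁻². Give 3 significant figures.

1.64e-118

Planck density: ρ_P = c⁵/(ℏG²) = 5.20e96 kg/m³.
8.51e-22 / 5.20e96 = 1.64e-118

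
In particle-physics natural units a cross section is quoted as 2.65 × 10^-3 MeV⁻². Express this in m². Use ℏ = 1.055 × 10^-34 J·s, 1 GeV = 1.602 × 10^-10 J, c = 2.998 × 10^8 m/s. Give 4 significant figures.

Area is [L]² = [E]⁻²·(ℏc)²; restore (ℏc)².
1 GeV⁻² → (ℏc)² × (1 GeV in J)⁻² = 3.898 × 10^-32 m².
Convert the energy scale: 2.65 × 10^-3 MeV⁻² = 2.65 × 10^3 GeV⁻².
Result: 2.65 × 10^3 × 3.898 × 10^-32 = 1.033 × 10^-28 m².

1.033 × 10^-28 m²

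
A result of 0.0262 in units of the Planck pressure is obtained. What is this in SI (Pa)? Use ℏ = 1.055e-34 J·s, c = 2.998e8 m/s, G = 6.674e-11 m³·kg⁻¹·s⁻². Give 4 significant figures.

One Planck pressure: p_P = c⁷/(ℏG²) = 4.632e113 Pa.
0.0262 × 4.632e113 Pa = 1.214e112 Pa

1.214e112 Pa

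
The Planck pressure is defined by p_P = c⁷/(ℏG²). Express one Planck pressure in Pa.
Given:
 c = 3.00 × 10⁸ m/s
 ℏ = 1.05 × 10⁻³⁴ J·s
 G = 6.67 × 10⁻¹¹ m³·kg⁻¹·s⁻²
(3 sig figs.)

4.68 × 10¹¹³ Pa

p_P = c⁷/(ℏG²)
  = 2.19 × 10⁵⁹ / 4.67 × 10⁻⁵⁵
  = 4.68 × 10¹¹³ Pa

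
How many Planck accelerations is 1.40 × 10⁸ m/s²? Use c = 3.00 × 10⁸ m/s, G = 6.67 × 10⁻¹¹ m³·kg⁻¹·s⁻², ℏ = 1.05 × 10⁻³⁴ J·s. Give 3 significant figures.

2.51 × 10⁻⁴⁴

Planck acceleration: a_P = √(c⁷/(ℏG)) = 5.59 × 10⁵¹ m/s².
1.40 × 10⁸ / 5.59 × 10⁵¹ = 2.51 × 10⁻⁴⁴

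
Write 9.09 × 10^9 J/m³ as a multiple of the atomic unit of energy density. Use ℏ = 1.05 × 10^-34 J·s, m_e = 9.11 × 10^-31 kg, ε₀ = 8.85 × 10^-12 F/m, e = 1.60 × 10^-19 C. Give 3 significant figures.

3.02 × 10^-4

atomic unit of energy density: u_au = E_h/a₀³ = m_e⁴e¹⁰/((4πε₀)⁵ℏ⁸) = 3.01 × 10^13 J/m³.
9.09 × 10^9 / 3.01 × 10^13 = 3.02 × 10^-4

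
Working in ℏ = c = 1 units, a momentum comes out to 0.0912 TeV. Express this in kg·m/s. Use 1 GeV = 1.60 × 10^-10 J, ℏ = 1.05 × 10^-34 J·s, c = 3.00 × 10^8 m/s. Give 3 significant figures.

Momentum is [E]/c; divide by c.
1 GeV → 1/c × (1 GeV in J) = 5.33 × 10^-19 kg·m/s.
Convert the energy scale: 0.0912 TeV = 91.2 GeV.
Result: 91.2 × 5.33 × 10^-19 = 4.86 × 10^-17 kg·m/s.

4.86 × 10^-17 kg·m/s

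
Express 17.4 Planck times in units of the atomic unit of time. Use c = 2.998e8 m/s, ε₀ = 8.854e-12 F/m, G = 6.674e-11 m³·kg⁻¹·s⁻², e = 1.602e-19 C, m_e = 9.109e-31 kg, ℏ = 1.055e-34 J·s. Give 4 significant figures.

Planck time: t_P = √(ℏG/c⁵) = 5.392e-44 s
atomic unit of time: τ_au = (4πε₀)²ℏ³/(m_e e⁴) = 2.423e-17 s
17.4 × 5.392e-44 / 2.423e-17 = 3.872e-26

3.872e-26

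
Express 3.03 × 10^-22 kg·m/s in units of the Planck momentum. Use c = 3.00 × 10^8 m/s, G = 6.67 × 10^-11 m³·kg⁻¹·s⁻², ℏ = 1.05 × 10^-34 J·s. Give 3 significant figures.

Planck momentum: p_P = √(ℏc³/G) = 6.52 kg·m/s.
3.03 × 10^-22 / 6.52 = 4.65 × 10^-23

4.65 × 10^-23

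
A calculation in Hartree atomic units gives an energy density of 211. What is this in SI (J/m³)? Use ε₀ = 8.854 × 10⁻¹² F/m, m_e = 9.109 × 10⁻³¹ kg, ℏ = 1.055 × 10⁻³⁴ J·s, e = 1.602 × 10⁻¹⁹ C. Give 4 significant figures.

6.181 × 10¹⁵ J/m³

One atomic unit of energy density: u_au = E_h/a₀³ = m_e⁴e¹⁰/((4πε₀)⁵ℏ⁸) = 2.929 × 10¹³ J/m³.
211 × 2.929 × 10¹³ J/m³ = 6.181 × 10¹⁵ J/m³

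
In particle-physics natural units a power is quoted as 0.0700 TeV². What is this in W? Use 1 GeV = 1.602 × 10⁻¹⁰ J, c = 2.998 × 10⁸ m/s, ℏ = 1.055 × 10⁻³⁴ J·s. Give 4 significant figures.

Power is [E]/[T] = [E]²/ℏ.
1 GeV² → 1/ℏ × (1 GeV in J)² = 2.433 × 10¹⁴ W.
Convert the energy scale: 0.0700 TeV² = 7.00 × 10⁴ GeV².
Result: 7.00 × 10⁴ × 2.433 × 10¹⁴ = 1.703 × 10¹⁹ W.

1.703 × 10¹⁹ W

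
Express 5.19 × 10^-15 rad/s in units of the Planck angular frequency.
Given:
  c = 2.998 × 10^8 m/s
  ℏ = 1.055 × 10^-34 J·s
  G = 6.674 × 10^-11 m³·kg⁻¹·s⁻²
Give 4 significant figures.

Planck angular frequency: ω_P = √(c⁵/(ℏG)) = 1.855 × 10^43 rad/s.
5.19 × 10^-15 / 1.855 × 10^43 = 2.798 × 10^-58

2.798 × 10^-58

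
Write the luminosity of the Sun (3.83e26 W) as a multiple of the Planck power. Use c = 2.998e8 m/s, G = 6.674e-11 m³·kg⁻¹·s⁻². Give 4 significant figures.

Planck power: P_P = c⁵/G = 3.629e52 W.
3.83e26 / 3.629e52 = 1.055e-26

1.055e-26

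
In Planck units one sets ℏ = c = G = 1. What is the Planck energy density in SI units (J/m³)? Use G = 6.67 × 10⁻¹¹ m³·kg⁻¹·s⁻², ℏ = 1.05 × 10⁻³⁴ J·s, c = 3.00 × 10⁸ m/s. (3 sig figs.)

u_P = c⁷/(ℏG²)
  = 2.19 × 10⁵⁹ / 4.67 × 10⁻⁵⁵
  = 4.68 × 10¹¹³ J/m³

4.68 × 10¹¹³ J/m³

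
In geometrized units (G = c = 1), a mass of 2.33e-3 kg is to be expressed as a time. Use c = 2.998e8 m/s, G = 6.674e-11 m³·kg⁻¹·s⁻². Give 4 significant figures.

5.771e-39 s

Mass → time via G/c³.
2.33e-3 kg × (G/c³) = 5.771e-39 s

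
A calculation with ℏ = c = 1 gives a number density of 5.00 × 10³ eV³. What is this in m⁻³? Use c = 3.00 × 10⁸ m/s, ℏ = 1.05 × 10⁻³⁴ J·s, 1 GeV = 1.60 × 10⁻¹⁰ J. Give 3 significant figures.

Number density is [L]⁻³ = [E]³/(ℏc)³.
1 GeV³ → 1/(ℏc)³ × (1 GeV in J)³ = 1.31 × 10⁴⁷ m⁻³.
Convert the energy scale: 5.00 × 10³ eV³ = 5.00 × 10⁻²⁴ GeV³.
Result: 5.00 × 10⁻²⁴ × 1.31 × 10⁴⁷ = 6.55 × 10²³ m⁻³.

6.55 × 10²³ m⁻³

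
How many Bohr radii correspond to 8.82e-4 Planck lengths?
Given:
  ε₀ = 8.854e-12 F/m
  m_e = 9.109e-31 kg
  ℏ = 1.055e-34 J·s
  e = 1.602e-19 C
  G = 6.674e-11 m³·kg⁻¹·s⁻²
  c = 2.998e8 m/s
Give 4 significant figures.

Planck length: ℓ_P = √(ℏG/c³) = 1.616e-35 m
Bohr radius: a₀ = 4πε₀ℏ²/(m_e e²) = 5.297e-11 m
8.82e-4 × 1.616e-35 / 5.297e-11 = 2.691e-28

2.691e-28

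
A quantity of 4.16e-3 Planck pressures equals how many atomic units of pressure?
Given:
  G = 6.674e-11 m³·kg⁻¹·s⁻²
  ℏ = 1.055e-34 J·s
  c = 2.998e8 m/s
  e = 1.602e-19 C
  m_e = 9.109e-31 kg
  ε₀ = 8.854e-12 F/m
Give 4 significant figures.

Planck pressure: p_P = c⁷/(ℏG²) = 4.632e113 Pa
atomic unit of pressure: P_au = E_h/a₀³ = m_e⁴e¹⁰/((4πε₀)⁵ℏ⁸) = 2.929e13 Pa
4.16e-3 × 4.632e113 / 2.929e13 = 6.579e97

6.579e97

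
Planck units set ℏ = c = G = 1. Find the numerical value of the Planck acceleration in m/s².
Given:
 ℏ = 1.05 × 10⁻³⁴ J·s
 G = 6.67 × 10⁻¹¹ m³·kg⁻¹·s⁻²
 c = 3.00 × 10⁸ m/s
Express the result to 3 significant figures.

5.59 × 10⁵¹ m/s²

From ℏ = c = G = 1 the acceleration scale is a_P = √(c⁷/(ℏG)).
  = √(3.12 × 10¹⁰³)
  = 5.59 × 10⁵¹ m/s²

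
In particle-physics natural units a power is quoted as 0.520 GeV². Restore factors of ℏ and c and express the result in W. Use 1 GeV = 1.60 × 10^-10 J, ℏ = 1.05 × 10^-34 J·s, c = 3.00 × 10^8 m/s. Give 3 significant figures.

1.27 × 10^14 W

Power is [E]/[T] = [E]²/ℏ.
1 GeV² → 1/ℏ × (1 GeV in J)² = 2.44 × 10^14 W.
Result: 0.520 × 2.44 × 10^14 = 1.27 × 10^14 W.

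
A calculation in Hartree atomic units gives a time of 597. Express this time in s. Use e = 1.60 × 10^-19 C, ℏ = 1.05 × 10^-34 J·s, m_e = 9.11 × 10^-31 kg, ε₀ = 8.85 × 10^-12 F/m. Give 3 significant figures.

1.43 × 10^-14 s

One atomic unit of time: τ_au = (4πε₀)²ℏ³/(m_e e⁴) = 2.40 × 10^-17 s.
597 × 2.40 × 10^-17 s = 1.43 × 10^-14 s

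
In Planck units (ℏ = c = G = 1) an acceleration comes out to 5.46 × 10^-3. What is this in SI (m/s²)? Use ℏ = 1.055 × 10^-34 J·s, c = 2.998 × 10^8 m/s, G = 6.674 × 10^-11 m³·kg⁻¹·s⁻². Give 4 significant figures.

One Planck acceleration: a_P = √(c⁷/(ℏG)) = 5.560 × 10^51 m/s².
5.46 × 10^-3 × 5.560 × 10^51 m/s² = 3.036 × 10^49 m/s²

3.036 × 10^49 m/s²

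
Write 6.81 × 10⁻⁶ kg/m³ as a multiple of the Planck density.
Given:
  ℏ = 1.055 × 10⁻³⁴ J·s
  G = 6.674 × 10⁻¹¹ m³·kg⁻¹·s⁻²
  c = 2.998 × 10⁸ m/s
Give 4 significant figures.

Planck density: ρ_P = c⁵/(ℏG²) = 5.154 × 10⁹⁶ kg/m³.
6.81 × 10⁻⁶ / 5.154 × 10⁹⁶ = 1.321 × 10⁻¹⁰²

1.321 × 10⁻¹⁰²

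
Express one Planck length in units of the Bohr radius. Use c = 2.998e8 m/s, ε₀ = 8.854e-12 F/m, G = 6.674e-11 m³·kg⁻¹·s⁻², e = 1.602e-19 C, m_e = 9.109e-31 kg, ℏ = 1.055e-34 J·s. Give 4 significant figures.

3.051e-25

Planck length: ℓ_P = √(ℏG/c³) = 1.616e-35 m
Bohr radius: a₀ = 4πε₀ℏ²/(m_e e²) = 5.297e-11 m
ratio = 1.616e-35 / 5.297e-11 = 3.051e-25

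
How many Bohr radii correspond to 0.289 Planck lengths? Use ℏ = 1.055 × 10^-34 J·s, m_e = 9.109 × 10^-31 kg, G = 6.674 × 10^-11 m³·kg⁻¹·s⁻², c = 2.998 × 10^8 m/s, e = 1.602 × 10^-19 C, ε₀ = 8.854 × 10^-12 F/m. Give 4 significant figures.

Planck length: ℓ_P = √(ℏG/c³) = 1.616 × 10^-35 m
Bohr radius: a₀ = 4πε₀ℏ²/(m_e e²) = 5.297 × 10^-11 m
0.289 × 1.616 × 10^-35 / 5.297 × 10^-11 = 8.819 × 10^-26

8.819 × 10^-26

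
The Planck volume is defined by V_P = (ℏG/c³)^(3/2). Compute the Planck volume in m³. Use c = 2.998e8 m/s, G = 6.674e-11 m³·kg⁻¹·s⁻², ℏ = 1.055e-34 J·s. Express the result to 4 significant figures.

V_P = (ℏG/c³)^(3/2)
  = √(1.784e-209)
  = 4.224e-105 m³

4.224e-105 m³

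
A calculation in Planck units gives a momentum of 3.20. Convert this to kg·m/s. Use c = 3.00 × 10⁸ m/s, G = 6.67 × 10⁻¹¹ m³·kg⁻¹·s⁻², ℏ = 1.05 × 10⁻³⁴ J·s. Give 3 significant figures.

One Planck momentum: p_P = √(ℏc³/G) = 6.52 kg·m/s.
3.20 × 6.52 kg·m/s = 20.9 kg·m/s

20.9 kg·m/s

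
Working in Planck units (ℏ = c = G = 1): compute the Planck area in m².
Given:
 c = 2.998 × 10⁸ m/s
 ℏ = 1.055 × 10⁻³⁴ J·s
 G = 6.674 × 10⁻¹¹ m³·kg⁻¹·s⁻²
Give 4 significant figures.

From ℏ = c = G = 1 the area scale is A_P = ℏG/c³.
  = 7.041 × 10⁻⁴⁵ / 2.695 × 10²⁵
  = 2.613 × 10⁻⁷⁰ m²

2.613 × 10⁻⁷⁰ m²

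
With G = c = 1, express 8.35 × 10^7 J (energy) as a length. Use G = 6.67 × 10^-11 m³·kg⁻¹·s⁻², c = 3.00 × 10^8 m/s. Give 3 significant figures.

Energy → length via G/c⁴.
8.35 × 10^7 J × (G/c⁴) = 6.88 × 10^-37 m

6.88 × 10^-37 m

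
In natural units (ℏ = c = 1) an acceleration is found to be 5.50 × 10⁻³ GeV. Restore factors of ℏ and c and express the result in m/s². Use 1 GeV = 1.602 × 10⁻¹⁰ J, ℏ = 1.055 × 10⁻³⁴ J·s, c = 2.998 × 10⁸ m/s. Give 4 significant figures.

Acceleration is [L]/[T]² = c·[E]/ℏ.
1 GeV → c/ℏ × (1 GeV in J) = 4.552 × 10³² m/s².
Result: 5.50 × 10⁻³ × 4.552 × 10³² = 2.504 × 10³⁰ m/s².

2.504 × 10³⁰ m/s²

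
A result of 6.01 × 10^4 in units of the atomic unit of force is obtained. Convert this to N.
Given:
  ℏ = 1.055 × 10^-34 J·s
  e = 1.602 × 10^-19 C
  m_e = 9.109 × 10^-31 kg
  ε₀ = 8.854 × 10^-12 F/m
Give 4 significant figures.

One atomic unit of force: F_au = E_h/a₀ = m_e²e⁶/((4πε₀)³ℏ⁴) = 8.220 × 10^-8 N.
6.01 × 10^4 × 8.220 × 10^-8 N = 4.940 × 10^-3 N

4.940 × 10^-3 N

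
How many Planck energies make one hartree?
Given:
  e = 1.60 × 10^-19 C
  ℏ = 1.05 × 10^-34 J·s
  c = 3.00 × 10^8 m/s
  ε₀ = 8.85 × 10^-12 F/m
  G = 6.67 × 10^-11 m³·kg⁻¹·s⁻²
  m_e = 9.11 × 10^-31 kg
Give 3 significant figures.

2.24 × 10^-27

hartree: E_h = m_e e⁴/(4πε₀ℏ)² = 4.38 × 10^-18 J
Planck energy: E_P = √(ℏc⁵/G) = 1.96 × 10^9 J
ratio = 4.38 × 10^-18 / 1.96 × 10^9 = 2.24 × 10^-27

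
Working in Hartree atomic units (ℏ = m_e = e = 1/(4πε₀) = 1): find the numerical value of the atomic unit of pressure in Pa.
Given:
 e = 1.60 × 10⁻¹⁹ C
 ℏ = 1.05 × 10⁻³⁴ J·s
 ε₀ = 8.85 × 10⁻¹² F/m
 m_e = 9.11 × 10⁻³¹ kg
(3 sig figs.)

The unique combination of the constants set to 1 with dimensions of pressure is P_au = E_h/a₀³ = m_e⁴e¹⁰/((4πε₀)⁵ℏ⁸).
E_h = 4.38 × 10⁻¹⁸ J
a₀ = 5.26 × 10⁻¹¹ m
E_h/a₀³ = 3.01 × 10¹³ Pa

3.01 × 10¹³ Pa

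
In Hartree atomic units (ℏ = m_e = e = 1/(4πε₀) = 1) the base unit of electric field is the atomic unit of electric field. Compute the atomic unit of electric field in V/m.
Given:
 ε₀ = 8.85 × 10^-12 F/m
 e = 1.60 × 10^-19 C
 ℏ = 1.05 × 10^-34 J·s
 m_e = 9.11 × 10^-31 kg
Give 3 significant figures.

E_au = E_h/(e a₀) = m_e²e⁵/((4πε₀)³ℏ⁴)
E_h = 4.38 × 10^-18 J
a₀ = 5.26 × 10^-11 m
E_h/(e·a₀) = 5.20 × 10^11 V/m

5.20 × 10^11 V/m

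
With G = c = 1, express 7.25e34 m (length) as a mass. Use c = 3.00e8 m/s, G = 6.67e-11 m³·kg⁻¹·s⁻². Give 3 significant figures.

9.78e61 kg

Length → mass via c²/G.
7.25e34 m × (c²/G) = 9.78e61 kg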